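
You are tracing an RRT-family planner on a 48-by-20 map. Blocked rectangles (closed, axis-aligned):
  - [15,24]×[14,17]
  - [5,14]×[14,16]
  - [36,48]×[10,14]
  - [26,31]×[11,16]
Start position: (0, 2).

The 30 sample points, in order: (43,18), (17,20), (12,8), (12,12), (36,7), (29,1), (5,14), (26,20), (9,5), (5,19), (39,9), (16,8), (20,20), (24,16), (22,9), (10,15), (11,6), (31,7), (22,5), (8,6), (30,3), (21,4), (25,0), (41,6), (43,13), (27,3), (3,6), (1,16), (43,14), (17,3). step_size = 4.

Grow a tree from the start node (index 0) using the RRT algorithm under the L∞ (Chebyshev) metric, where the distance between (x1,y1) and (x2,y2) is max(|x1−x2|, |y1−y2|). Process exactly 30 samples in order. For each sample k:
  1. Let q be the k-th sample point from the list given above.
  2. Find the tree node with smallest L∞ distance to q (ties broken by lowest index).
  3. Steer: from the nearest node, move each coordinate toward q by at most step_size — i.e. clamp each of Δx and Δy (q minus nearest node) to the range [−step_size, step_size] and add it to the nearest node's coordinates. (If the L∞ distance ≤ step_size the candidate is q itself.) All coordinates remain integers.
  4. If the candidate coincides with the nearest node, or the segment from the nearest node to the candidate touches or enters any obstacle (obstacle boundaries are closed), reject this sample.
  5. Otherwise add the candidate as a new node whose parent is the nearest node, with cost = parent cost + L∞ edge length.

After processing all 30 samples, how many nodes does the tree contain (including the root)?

Node count: 24

1. q=(43,18) nearest=0 d=43 new=(4,6) → add node 1 parent=0 cost=4
2. q=(17,20) nearest=1 d=14 new=(8,10) → add node 2 parent=1 cost=8
3. q=(12,8) nearest=2 d=4 new=(12,8) → add node 3 parent=2 cost=12
4. q=(12,12) nearest=2 d=4 new=(12,12) → add node 4 parent=2 cost=12
5. q=(36,7) nearest=3 d=24 new=(16,7) → add node 5 parent=3 cost=16
6. q=(29,1) nearest=5 d=13 new=(20,3) → add node 6 parent=5 cost=20
7. q=(5,14) nearest=2 d=4 new=(5,14) → blocked by [5,14]×[14,16], reject
8. q=(26,20) nearest=5 d=13 new=(20,11) → add node 7 parent=5 cost=20
9. q=(9,5) nearest=3 d=3 new=(9,5) → add node 8 parent=3 cost=15
10. q=(5,19) nearest=4 d=7 new=(8,16) → blocked by [5,14]×[14,16], reject
11. q=(39,9) nearest=6 d=19 new=(24,7) → add node 9 parent=6 cost=24
12. q=(16,8) nearest=5 d=1 new=(16,8) → add node 10 parent=5 cost=17
13. q=(20,20) nearest=4 d=8 new=(16,16) → blocked by [15,24]×[14,17], reject
14. q=(24,16) nearest=7 d=5 new=(24,15) → blocked by [15,24]×[14,17], reject
15. q=(22,9) nearest=7 d=2 new=(22,9) → add node 11 parent=7 cost=22
16. q=(10,15) nearest=4 d=3 new=(10,15) → blocked by [5,14]×[14,16], reject
17. q=(11,6) nearest=3 d=2 new=(11,6) → add node 12 parent=3 cost=14
18. q=(31,7) nearest=9 d=7 new=(28,7) → add node 13 parent=9 cost=28
19. q=(22,5) nearest=6 d=2 new=(22,5) → add node 14 parent=6 cost=22
20. q=(8,6) nearest=8 d=1 new=(8,6) → add node 15 parent=8 cost=16
21. q=(30,3) nearest=13 d=4 new=(30,3) → add node 16 parent=13 cost=32
22. q=(21,4) nearest=6 d=1 new=(21,4) → add node 17 parent=6 cost=21
23. q=(25,0) nearest=17 d=4 new=(25,0) → add node 18 parent=17 cost=25
24. q=(41,6) nearest=16 d=11 new=(34,6) → add node 19 parent=16 cost=36
25. q=(43,13) nearest=19 d=9 new=(38,10) → blocked by [36,48]×[10,14], reject
26. q=(27,3) nearest=16 d=3 new=(27,3) → add node 20 parent=16 cost=35
27. q=(3,6) nearest=1 d=1 new=(3,6) → add node 21 parent=1 cost=5
28. q=(1,16) nearest=2 d=7 new=(4,14) → add node 22 parent=2 cost=12
29. q=(43,14) nearest=19 d=9 new=(38,10) → blocked by [36,48]×[10,14], reject
30. q=(17,3) nearest=6 d=3 new=(17,3) → add node 23 parent=6 cost=23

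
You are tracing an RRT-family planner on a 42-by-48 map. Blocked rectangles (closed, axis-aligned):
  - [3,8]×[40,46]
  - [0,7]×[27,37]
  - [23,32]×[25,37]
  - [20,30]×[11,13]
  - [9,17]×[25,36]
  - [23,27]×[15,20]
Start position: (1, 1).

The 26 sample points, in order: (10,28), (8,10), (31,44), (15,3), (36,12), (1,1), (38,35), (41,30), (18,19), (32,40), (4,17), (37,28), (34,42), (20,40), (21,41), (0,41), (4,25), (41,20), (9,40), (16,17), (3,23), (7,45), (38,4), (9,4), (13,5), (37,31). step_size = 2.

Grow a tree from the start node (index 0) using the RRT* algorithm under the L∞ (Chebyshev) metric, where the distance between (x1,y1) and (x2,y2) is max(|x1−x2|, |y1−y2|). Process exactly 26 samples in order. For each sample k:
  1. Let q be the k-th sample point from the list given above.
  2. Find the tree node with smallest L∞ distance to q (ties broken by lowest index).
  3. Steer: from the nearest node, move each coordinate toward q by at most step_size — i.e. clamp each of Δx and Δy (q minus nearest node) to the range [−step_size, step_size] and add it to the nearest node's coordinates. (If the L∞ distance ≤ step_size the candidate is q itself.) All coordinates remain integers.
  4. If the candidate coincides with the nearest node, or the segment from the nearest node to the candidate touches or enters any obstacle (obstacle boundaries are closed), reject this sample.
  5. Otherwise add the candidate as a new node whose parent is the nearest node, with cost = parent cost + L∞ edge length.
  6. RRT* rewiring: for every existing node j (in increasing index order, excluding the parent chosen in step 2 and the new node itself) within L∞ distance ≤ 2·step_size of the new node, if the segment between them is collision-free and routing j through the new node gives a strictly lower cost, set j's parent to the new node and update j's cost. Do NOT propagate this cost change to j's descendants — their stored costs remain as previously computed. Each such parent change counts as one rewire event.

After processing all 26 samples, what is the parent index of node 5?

Parent of node 5: 4

1. q=(10,28) nearest=0 d=27 new=(3,3) → add node 1 parent=0 cost=2
2. q=(8,10) nearest=1 d=7 new=(5,5) → add node 2 parent=1 cost=4
3. q=(31,44) nearest=2 d=39 new=(7,7) → add node 3 parent=2 cost=6
4. q=(15,3) nearest=3 d=8 new=(9,5) → add node 4 parent=3 cost=8
5. q=(36,12) nearest=4 d=27 new=(11,7) → add node 5 parent=4 cost=10
6. q=(1,1) nearest=0 d=0 → coincident, reject
7. q=(38,35) nearest=5 d=28 new=(13,9) → add node 6 parent=5 cost=12
8. q=(41,30) nearest=6 d=28 new=(15,11) → add node 7 parent=6 cost=14
9. q=(18,19) nearest=7 d=8 new=(17,13) → add node 8 parent=7 cost=16
10. q=(32,40) nearest=8 d=27 new=(19,15) → add node 9 parent=8 cost=18
11. q=(4,17) nearest=6 d=9 new=(11,11) → add node 10 parent=6 cost=14
12. q=(37,28) nearest=9 d=18 new=(21,17) → add node 11 parent=9 cost=20
13. q=(34,42) nearest=11 d=25 new=(23,19) → blocked by [23,27]×[15,20], reject
14. q=(20,40) nearest=11 d=23 new=(20,19) → add node 12 parent=11 cost=22
15. q=(21,41) nearest=12 d=22 new=(21,21) → add node 13 parent=12 cost=24
16. q=(0,41) nearest=13 d=21 new=(19,23) → add node 14 parent=13 cost=26
17. q=(4,25) nearest=8 d=13 new=(15,15) → add node 15 parent=8 cost=18
18. q=(41,20) nearest=11 d=20 new=(23,19) → blocked by [23,27]×[15,20], reject
19. q=(9,40) nearest=14 d=17 new=(17,25) → blocked by [9,17]×[25,36], reject
20. q=(16,17) nearest=15 d=2 new=(16,17) → add node 16 parent=15 cost=20
21. q=(3,23) nearest=7 d=12 new=(13,13) → add node 17 parent=7 cost=16
22. q=(7,45) nearest=14 d=22 new=(17,25) → blocked by [9,17]×[25,36], reject
23. q=(38,4) nearest=11 d=17 new=(23,15) → blocked by [23,27]×[15,20], reject
24. q=(9,4) nearest=4 d=1 new=(9,4) → add node 18 parent=4 cost=9
25. q=(13,5) nearest=5 d=2 new=(13,5) → add node 19 parent=5 cost=12
26. q=(37,31) nearest=11 d=16 new=(23,19) → blocked by [23,27]×[15,20], reject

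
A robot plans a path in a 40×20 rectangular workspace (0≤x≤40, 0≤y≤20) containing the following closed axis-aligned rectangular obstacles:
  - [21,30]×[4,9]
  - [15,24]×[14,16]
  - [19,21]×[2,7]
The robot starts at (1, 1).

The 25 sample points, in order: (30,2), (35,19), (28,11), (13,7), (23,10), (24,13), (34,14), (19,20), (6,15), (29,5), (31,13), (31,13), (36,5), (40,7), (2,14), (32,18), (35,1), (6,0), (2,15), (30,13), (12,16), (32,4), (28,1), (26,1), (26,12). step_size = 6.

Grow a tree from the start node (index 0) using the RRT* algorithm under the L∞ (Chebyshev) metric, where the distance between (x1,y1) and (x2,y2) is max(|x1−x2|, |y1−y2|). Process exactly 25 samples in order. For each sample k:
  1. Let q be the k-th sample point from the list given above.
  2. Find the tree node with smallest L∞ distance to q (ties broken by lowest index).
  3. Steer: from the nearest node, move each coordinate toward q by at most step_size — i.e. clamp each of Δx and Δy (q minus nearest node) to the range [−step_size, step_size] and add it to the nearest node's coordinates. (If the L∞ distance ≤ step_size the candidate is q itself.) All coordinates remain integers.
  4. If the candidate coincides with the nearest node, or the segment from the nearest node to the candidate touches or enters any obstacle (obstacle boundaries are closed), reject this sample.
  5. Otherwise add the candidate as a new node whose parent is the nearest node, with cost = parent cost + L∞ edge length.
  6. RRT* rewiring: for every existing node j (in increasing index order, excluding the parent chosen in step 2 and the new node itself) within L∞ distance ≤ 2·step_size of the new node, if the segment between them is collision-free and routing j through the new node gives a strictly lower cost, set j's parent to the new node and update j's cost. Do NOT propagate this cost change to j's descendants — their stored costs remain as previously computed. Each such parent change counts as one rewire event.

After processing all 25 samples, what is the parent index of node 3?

Parent of node 3: 2

1. q=(30,2) nearest=0 d=29 new=(7,2) → add node 1 parent=0 cost=6
2. q=(35,19) nearest=1 d=28 new=(13,8) → add node 2 parent=1 cost=12
3. q=(28,11) nearest=2 d=15 new=(19,11) → add node 3 parent=2 cost=18
4. q=(13,7) nearest=2 d=1 new=(13,7) → add node 4 parent=2 cost=13
5. q=(23,10) nearest=3 d=4 new=(23,10) → add node 5 parent=3 cost=22
6. q=(24,13) nearest=5 d=3 new=(24,13) → add node 6 parent=5 cost=25
7. q=(34,14) nearest=6 d=10 new=(30,14) → add node 7 parent=6 cost=31
8. q=(19,20) nearest=6 d=7 new=(19,19) → blocked by [15,24]×[14,16], reject
9. q=(6,15) nearest=2 d=7 new=(7,14) → add node 8 parent=2 cost=18
10. q=(29,5) nearest=5 d=6 new=(29,5) → blocked by [21,30]×[4,9], reject
11. q=(31,13) nearest=7 d=1 new=(31,13) → add node 9 parent=7 cost=32
12. q=(31,13) nearest=9 d=0 → coincident, reject
13. q=(36,5) nearest=9 d=8 new=(36,7) → add node 10 parent=9 cost=38
14. q=(40,7) nearest=10 d=4 new=(40,7) → add node 11 parent=10 cost=42
15. q=(2,14) nearest=8 d=5 new=(2,14) → add node 12 parent=8 cost=23
16. q=(32,18) nearest=7 d=4 new=(32,18) → add node 13 parent=7 cost=35
17. q=(35,1) nearest=10 d=6 new=(35,1) → add node 14 parent=10 cost=44
18. q=(6,0) nearest=1 d=2 new=(6,0) → add node 15 parent=1 cost=8
19. q=(2,15) nearest=12 d=1 new=(2,15) → add node 16 parent=12 cost=24
20. q=(30,13) nearest=7 d=1 new=(30,13) → add node 17 parent=7 cost=32
21. q=(12,16) nearest=8 d=5 new=(12,16) → add node 18 parent=8 cost=23
22. q=(32,4) nearest=14 d=3 new=(32,4) → add node 19 parent=14 cost=47
23. q=(28,1) nearest=19 d=4 new=(28,1) → add node 20 parent=19 cost=51
24. q=(26,1) nearest=20 d=2 new=(26,1) → add node 21 parent=20 cost=53
25. q=(26,12) nearest=6 d=2 new=(26,12) → add node 22 parent=6 cost=27; rewire 10→22 (37<38); rewire 13→22 (33<35); rewire 17→22 (31<32)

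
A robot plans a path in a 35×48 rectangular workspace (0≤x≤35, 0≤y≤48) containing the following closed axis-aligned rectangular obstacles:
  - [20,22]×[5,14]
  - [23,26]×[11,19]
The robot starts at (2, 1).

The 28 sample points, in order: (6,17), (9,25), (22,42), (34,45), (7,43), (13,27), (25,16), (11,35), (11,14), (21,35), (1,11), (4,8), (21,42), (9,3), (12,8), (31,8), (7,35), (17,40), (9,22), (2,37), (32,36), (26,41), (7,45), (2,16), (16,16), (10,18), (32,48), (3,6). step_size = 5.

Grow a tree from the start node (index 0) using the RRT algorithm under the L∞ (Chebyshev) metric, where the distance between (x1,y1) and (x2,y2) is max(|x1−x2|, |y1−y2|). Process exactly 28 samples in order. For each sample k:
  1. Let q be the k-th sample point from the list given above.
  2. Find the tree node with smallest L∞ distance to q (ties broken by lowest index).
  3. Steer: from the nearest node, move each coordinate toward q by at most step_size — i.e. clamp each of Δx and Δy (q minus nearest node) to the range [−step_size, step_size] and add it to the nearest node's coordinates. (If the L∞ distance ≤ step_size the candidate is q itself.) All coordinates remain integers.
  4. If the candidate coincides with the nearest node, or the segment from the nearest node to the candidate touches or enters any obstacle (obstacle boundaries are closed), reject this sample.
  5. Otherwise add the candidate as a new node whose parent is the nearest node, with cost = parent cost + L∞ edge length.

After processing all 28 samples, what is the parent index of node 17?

1. q=(6,17) nearest=0 d=16 new=(6,6) → add node 1 parent=0 cost=5
2. q=(9,25) nearest=1 d=19 new=(9,11) → add node 2 parent=1 cost=10
3. q=(22,42) nearest=2 d=31 new=(14,16) → add node 3 parent=2 cost=15
4. q=(34,45) nearest=3 d=29 new=(19,21) → add node 4 parent=3 cost=20
5. q=(7,43) nearest=4 d=22 new=(14,26) → add node 5 parent=4 cost=25
6. q=(13,27) nearest=5 d=1 new=(13,27) → add node 6 parent=5 cost=26
7. q=(25,16) nearest=4 d=6 new=(24,16) → blocked by [23,26]×[11,19], reject
8. q=(11,35) nearest=6 d=8 new=(11,32) → add node 7 parent=6 cost=31
9. q=(11,14) nearest=2 d=3 new=(11,14) → add node 8 parent=2 cost=13
10. q=(21,35) nearest=6 d=8 new=(18,32) → add node 9 parent=6 cost=31
11. q=(1,11) nearest=1 d=5 new=(1,11) → add node 10 parent=1 cost=10
12. q=(4,8) nearest=1 d=2 new=(4,8) → add node 11 parent=1 cost=7
13. q=(21,42) nearest=7 d=10 new=(16,37) → add node 12 parent=7 cost=36
14. q=(9,3) nearest=1 d=3 new=(9,3) → add node 13 parent=1 cost=8
15. q=(12,8) nearest=2 d=3 new=(12,8) → add node 14 parent=2 cost=13
16. q=(31,8) nearest=4 d=13 new=(24,16) → blocked by [23,26]×[11,19], reject
17. q=(7,35) nearest=7 d=4 new=(7,35) → add node 15 parent=7 cost=35
18. q=(17,40) nearest=12 d=3 new=(17,40) → add node 16 parent=12 cost=39
19. q=(9,22) nearest=5 d=5 new=(9,22) → add node 17 parent=5 cost=30
20. q=(2,37) nearest=15 d=5 new=(2,37) → add node 18 parent=15 cost=40
21. q=(32,36) nearest=9 d=14 new=(23,36) → add node 19 parent=9 cost=36
22. q=(26,41) nearest=19 d=5 new=(26,41) → add node 20 parent=19 cost=41
23. q=(7,45) nearest=18 d=8 new=(7,42) → add node 21 parent=18 cost=45
24. q=(2,16) nearest=10 d=5 new=(2,16) → add node 22 parent=10 cost=15
25. q=(16,16) nearest=3 d=2 new=(16,16) → add node 23 parent=3 cost=17
26. q=(10,18) nearest=3 d=4 new=(10,18) → add node 24 parent=3 cost=19
27. q=(32,48) nearest=20 d=7 new=(31,46) → add node 25 parent=20 cost=46
28. q=(3,6) nearest=11 d=2 new=(3,6) → add node 26 parent=11 cost=9

Parent of node 17: 5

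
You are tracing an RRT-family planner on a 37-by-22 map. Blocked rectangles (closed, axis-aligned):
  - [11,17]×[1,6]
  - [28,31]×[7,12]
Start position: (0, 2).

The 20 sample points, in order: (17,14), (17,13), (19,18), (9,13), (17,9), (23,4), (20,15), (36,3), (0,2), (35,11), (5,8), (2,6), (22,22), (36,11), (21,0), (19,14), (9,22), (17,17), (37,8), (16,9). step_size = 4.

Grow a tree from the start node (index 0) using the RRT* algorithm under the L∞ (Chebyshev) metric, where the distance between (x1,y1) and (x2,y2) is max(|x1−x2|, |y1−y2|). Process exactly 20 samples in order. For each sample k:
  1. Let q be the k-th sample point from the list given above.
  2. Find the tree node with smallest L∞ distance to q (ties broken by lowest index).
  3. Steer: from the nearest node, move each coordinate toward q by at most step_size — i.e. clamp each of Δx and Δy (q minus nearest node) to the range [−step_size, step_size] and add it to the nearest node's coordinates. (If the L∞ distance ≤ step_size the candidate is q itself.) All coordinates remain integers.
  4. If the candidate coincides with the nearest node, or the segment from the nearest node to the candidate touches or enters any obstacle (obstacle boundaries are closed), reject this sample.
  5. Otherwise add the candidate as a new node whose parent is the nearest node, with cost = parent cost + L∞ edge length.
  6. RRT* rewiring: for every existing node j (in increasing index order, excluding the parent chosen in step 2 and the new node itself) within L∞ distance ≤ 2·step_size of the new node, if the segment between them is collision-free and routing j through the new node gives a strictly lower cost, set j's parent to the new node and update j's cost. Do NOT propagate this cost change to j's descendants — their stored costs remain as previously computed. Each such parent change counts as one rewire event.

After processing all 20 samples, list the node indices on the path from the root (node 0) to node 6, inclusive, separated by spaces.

Path: 0 1 2 3 5 6

1. q=(17,14) nearest=0 d=17 new=(4,6) → add node 1 parent=0 cost=4
2. q=(17,13) nearest=1 d=13 new=(8,10) → add node 2 parent=1 cost=8
3. q=(19,18) nearest=2 d=11 new=(12,14) → add node 3 parent=2 cost=12
4. q=(9,13) nearest=2 d=3 new=(9,13) → add node 4 parent=2 cost=11
5. q=(17,9) nearest=3 d=5 new=(16,10) → add node 5 parent=3 cost=16
6. q=(23,4) nearest=5 d=7 new=(20,6) → add node 6 parent=5 cost=20
7. q=(20,15) nearest=5 d=5 new=(20,14) → add node 7 parent=5 cost=20
8. q=(36,3) nearest=6 d=16 new=(24,3) → add node 8 parent=6 cost=24
9. q=(0,2) nearest=0 d=0 → coincident, reject
10. q=(35,11) nearest=8 d=11 new=(28,7) → blocked by [28,31]×[7,12], reject
11. q=(5,8) nearest=1 d=2 new=(5,8) → add node 9 parent=1 cost=6
12. q=(2,6) nearest=1 d=2 new=(2,6) → add node 10 parent=1 cost=6
13. q=(22,22) nearest=7 d=8 new=(22,18) → add node 11 parent=7 cost=24
14. q=(36,11) nearest=8 d=12 new=(28,7) → blocked by [28,31]×[7,12], reject
15. q=(21,0) nearest=8 d=3 new=(21,0) → add node 12 parent=8 cost=27
16. q=(19,14) nearest=7 d=1 new=(19,14) → add node 13 parent=7 cost=21
17. q=(9,22) nearest=3 d=8 new=(9,18) → add node 14 parent=3 cost=16
18. q=(17,17) nearest=7 d=3 new=(17,17) → add node 15 parent=7 cost=23
19. q=(37,8) nearest=8 d=13 new=(28,7) → blocked by [28,31]×[7,12], reject
20. q=(16,9) nearest=5 d=1 new=(16,9) → add node 16 parent=5 cost=17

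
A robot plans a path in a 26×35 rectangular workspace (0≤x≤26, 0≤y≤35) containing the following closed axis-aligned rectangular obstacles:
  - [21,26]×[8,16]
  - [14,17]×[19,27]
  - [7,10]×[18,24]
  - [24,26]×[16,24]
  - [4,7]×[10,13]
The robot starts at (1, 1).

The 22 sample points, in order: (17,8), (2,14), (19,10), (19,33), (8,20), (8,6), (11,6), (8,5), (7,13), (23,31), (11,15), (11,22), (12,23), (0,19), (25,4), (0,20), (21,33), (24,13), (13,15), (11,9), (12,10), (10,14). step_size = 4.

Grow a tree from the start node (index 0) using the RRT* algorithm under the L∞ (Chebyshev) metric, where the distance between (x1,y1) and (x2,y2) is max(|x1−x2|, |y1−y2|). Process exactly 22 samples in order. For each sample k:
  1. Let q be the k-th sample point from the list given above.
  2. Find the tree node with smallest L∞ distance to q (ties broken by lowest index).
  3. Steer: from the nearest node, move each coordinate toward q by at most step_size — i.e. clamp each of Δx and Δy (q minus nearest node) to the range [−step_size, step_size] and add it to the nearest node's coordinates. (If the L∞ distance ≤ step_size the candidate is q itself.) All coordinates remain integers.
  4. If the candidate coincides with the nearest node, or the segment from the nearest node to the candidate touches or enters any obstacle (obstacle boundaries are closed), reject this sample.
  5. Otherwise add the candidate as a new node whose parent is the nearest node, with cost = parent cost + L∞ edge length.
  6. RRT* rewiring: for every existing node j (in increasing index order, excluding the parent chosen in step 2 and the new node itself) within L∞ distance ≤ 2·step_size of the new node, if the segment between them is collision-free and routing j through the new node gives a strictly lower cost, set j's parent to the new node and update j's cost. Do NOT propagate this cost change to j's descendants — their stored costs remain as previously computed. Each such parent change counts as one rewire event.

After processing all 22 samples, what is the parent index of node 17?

1. q=(17,8) nearest=0 d=16 new=(5,5) → add node 1 parent=0 cost=4
2. q=(2,14) nearest=1 d=9 new=(2,9) → add node 2 parent=1 cost=8
3. q=(19,10) nearest=1 d=14 new=(9,9) → add node 3 parent=1 cost=8
4. q=(19,33) nearest=2 d=24 new=(6,13) → blocked by [4,7]×[10,13], reject
5. q=(8,20) nearest=2 d=11 new=(6,13) → blocked by [4,7]×[10,13], reject
6. q=(8,6) nearest=1 d=3 new=(8,6) → add node 4 parent=1 cost=7
7. q=(11,6) nearest=3 d=3 new=(11,6) → add node 5 parent=3 cost=11
8. q=(8,5) nearest=4 d=1 new=(8,5) → add node 6 parent=4 cost=8
9. q=(7,13) nearest=3 d=4 new=(7,13) → blocked by [4,7]×[10,13], reject
10. q=(23,31) nearest=2 d=22 new=(6,13) → blocked by [4,7]×[10,13], reject
11. q=(11,15) nearest=3 d=6 new=(11,13) → add node 7 parent=3 cost=12
12. q=(11,22) nearest=7 d=9 new=(11,17) → add node 8 parent=7 cost=16
13. q=(12,23) nearest=8 d=6 new=(12,21) → add node 9 parent=8 cost=20
14. q=(0,19) nearest=2 d=10 new=(0,13) → add node 10 parent=2 cost=12
15. q=(25,4) nearest=5 d=14 new=(15,4) → add node 11 parent=5 cost=15
16. q=(0,20) nearest=10 d=7 new=(0,17) → add node 12 parent=10 cost=16
17. q=(21,33) nearest=9 d=12 new=(16,25) → blocked by [14,17]×[19,27], reject
18. q=(24,13) nearest=11 d=9 new=(19,8) → add node 13 parent=11 cost=19
19. q=(13,15) nearest=7 d=2 new=(13,15) → add node 14 parent=7 cost=14
20. q=(11,9) nearest=3 d=2 new=(11,9) → add node 15 parent=3 cost=10; rewire 13→15 (18<19)
21. q=(12,10) nearest=15 d=1 new=(12,10) → add node 16 parent=15 cost=11
22. q=(10,14) nearest=7 d=1 new=(10,14) → add node 17 parent=7 cost=13

Parent of node 17: 7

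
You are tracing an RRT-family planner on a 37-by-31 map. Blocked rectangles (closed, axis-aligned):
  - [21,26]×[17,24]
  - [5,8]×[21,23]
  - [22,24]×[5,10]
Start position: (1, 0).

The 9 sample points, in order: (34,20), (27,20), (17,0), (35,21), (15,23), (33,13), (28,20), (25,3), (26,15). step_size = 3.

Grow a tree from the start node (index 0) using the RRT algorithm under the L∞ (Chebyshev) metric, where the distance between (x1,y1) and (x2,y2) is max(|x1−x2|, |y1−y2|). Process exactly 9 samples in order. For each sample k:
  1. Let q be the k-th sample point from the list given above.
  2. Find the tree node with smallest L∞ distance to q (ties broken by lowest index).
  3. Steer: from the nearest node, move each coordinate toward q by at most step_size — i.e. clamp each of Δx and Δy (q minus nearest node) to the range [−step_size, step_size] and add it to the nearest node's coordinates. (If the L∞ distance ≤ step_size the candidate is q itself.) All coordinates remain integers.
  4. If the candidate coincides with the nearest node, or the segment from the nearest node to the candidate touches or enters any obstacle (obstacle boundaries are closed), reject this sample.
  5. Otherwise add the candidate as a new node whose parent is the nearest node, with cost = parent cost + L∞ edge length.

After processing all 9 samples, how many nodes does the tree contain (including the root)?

Node count: 10

1. q=(34,20) nearest=0 d=33 new=(4,3) → add node 1 parent=0 cost=3
2. q=(27,20) nearest=1 d=23 new=(7,6) → add node 2 parent=1 cost=6
3. q=(17,0) nearest=2 d=10 new=(10,3) → add node 3 parent=2 cost=9
4. q=(35,21) nearest=3 d=25 new=(13,6) → add node 4 parent=3 cost=12
5. q=(15,23) nearest=2 d=17 new=(10,9) → add node 5 parent=2 cost=9
6. q=(33,13) nearest=4 d=20 new=(16,9) → add node 6 parent=4 cost=15
7. q=(28,20) nearest=6 d=12 new=(19,12) → add node 7 parent=6 cost=18
8. q=(25,3) nearest=6 d=9 new=(19,6) → add node 8 parent=6 cost=18
9. q=(26,15) nearest=7 d=7 new=(22,15) → add node 9 parent=7 cost=21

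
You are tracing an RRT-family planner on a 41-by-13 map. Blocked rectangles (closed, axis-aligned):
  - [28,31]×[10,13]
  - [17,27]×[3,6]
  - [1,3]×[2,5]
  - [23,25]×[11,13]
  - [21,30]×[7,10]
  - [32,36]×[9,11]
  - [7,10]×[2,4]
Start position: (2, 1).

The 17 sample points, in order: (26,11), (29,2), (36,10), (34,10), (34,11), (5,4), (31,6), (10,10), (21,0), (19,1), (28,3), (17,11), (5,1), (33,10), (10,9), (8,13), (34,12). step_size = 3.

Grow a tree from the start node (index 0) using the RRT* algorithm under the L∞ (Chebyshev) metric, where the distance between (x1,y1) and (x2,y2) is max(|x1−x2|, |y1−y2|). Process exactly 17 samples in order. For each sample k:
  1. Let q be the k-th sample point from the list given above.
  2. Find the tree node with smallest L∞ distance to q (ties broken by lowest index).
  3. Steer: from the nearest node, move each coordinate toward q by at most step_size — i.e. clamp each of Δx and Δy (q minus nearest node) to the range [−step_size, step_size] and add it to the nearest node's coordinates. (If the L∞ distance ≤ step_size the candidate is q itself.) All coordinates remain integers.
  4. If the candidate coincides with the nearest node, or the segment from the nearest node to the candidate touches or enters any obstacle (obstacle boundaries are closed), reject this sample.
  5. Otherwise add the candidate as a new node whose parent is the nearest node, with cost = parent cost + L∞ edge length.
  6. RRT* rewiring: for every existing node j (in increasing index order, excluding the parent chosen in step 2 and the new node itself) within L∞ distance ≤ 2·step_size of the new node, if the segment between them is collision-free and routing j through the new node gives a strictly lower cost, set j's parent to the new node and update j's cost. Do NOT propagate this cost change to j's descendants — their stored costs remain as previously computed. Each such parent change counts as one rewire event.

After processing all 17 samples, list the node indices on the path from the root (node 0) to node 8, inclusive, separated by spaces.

Path: 0 1 2 3 8

1. q=(26,11) nearest=0 d=24 new=(5,4) → blocked by [1,3]×[2,5], reject
2. q=(29,2) nearest=0 d=27 new=(5,2) → add node 1 parent=0 cost=3
3. q=(36,10) nearest=1 d=31 new=(8,5) → blocked by [7,10]×[2,4], reject
4. q=(34,10) nearest=1 d=29 new=(8,5) → blocked by [7,10]×[2,4], reject
5. q=(34,11) nearest=1 d=29 new=(8,5) → blocked by [7,10]×[2,4], reject
6. q=(5,4) nearest=1 d=2 new=(5,4) → add node 2 parent=1 cost=5
7. q=(31,6) nearest=1 d=26 new=(8,5) → blocked by [7,10]×[2,4], reject
8. q=(10,10) nearest=2 d=6 new=(8,7) → add node 3 parent=2 cost=8
9. q=(21,0) nearest=3 d=13 new=(11,4) → add node 4 parent=3 cost=11
10. q=(19,1) nearest=4 d=8 new=(14,1) → add node 5 parent=4 cost=14
11. q=(28,3) nearest=5 d=14 new=(17,3) → blocked by [17,27]×[3,6], reject
12. q=(17,11) nearest=4 d=7 new=(14,7) → add node 6 parent=4 cost=14
13. q=(5,1) nearest=1 d=1 new=(5,1) → add node 7 parent=1 cost=4
14. q=(33,10) nearest=5 d=19 new=(17,4) → blocked by [17,27]×[3,6], reject
15. q=(10,9) nearest=3 d=2 new=(10,9) → add node 8 parent=3 cost=10
16. q=(8,13) nearest=8 d=4 new=(8,12) → add node 9 parent=8 cost=13
17. q=(34,12) nearest=5 d=20 new=(17,4) → blocked by [17,27]×[3,6], reject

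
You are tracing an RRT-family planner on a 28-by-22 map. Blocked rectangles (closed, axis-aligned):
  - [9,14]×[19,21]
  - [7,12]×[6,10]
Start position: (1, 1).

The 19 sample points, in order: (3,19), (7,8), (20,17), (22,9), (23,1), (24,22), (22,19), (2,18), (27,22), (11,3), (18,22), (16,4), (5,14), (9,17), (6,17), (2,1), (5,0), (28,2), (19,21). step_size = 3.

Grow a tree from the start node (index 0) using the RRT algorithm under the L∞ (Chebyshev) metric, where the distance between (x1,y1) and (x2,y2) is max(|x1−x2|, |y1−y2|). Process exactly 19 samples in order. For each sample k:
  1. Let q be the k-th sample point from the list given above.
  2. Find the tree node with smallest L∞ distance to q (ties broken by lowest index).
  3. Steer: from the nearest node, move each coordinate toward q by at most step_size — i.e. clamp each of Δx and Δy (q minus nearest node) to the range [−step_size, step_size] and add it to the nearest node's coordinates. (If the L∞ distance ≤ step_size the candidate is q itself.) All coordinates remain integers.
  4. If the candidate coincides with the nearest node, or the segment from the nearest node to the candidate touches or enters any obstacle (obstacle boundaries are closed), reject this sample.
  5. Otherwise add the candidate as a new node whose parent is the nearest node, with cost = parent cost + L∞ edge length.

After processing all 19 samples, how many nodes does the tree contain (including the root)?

Node count: 11

1. q=(3,19) nearest=0 d=18 new=(3,4) → add node 1 parent=0 cost=3
2. q=(7,8) nearest=1 d=4 new=(6,7) → add node 2 parent=1 cost=6
3. q=(20,17) nearest=2 d=14 new=(9,10) → blocked by [7,12]×[6,10], reject
4. q=(22,9) nearest=2 d=16 new=(9,9) → blocked by [7,12]×[6,10], reject
5. q=(23,1) nearest=2 d=17 new=(9,4) → blocked by [7,12]×[6,10], reject
6. q=(24,22) nearest=2 d=18 new=(9,10) → blocked by [7,12]×[6,10], reject
7. q=(22,19) nearest=2 d=16 new=(9,10) → blocked by [7,12]×[6,10], reject
8. q=(2,18) nearest=2 d=11 new=(3,10) → add node 3 parent=2 cost=9
9. q=(27,22) nearest=2 d=21 new=(9,10) → blocked by [7,12]×[6,10], reject
10. q=(11,3) nearest=2 d=5 new=(9,4) → blocked by [7,12]×[6,10], reject
11. q=(18,22) nearest=2 d=15 new=(9,10) → blocked by [7,12]×[6,10], reject
12. q=(16,4) nearest=2 d=10 new=(9,4) → blocked by [7,12]×[6,10], reject
13. q=(5,14) nearest=3 d=4 new=(5,13) → add node 4 parent=3 cost=12
14. q=(9,17) nearest=4 d=4 new=(8,16) → add node 5 parent=4 cost=15
15. q=(6,17) nearest=5 d=2 new=(6,17) → add node 6 parent=5 cost=17
16. q=(2,1) nearest=0 d=1 new=(2,1) → add node 7 parent=0 cost=1
17. q=(5,0) nearest=7 d=3 new=(5,0) → add node 8 parent=7 cost=4
18. q=(28,2) nearest=5 d=20 new=(11,13) → add node 9 parent=5 cost=18
19. q=(19,21) nearest=9 d=8 new=(14,16) → add node 10 parent=9 cost=21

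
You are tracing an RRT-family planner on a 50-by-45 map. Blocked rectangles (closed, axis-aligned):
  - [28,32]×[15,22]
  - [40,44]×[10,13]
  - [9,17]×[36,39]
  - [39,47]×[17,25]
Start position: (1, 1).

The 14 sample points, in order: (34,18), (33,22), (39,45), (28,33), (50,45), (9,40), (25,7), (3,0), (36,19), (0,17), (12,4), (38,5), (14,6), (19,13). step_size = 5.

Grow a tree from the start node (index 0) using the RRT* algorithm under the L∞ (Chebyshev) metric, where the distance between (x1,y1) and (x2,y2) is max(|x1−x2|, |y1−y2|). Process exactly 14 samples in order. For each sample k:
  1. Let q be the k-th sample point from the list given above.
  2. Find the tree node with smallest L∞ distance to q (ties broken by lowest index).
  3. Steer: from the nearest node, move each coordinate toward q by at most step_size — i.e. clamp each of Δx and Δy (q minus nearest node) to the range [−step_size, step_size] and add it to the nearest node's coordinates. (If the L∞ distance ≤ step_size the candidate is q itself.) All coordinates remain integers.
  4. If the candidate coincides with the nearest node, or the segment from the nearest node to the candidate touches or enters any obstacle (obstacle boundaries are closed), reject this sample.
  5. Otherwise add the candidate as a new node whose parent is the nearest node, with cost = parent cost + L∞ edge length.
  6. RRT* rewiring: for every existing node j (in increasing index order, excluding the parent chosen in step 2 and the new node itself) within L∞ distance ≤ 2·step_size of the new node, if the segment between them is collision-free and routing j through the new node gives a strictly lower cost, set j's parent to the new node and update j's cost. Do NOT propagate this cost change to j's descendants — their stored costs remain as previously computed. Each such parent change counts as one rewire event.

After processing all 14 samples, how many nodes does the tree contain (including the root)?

Node count: 14

1. q=(34,18) nearest=0 d=33 new=(6,6) → add node 1 parent=0 cost=5
2. q=(33,22) nearest=1 d=27 new=(11,11) → add node 2 parent=1 cost=10
3. q=(39,45) nearest=2 d=34 new=(16,16) → add node 3 parent=2 cost=15
4. q=(28,33) nearest=3 d=17 new=(21,21) → add node 4 parent=3 cost=20
5. q=(50,45) nearest=4 d=29 new=(26,26) → add node 5 parent=4 cost=25
6. q=(9,40) nearest=5 d=17 new=(21,31) → add node 6 parent=5 cost=30
7. q=(25,7) nearest=3 d=9 new=(21,11) → add node 7 parent=3 cost=20
8. q=(3,0) nearest=0 d=2 new=(3,0) → add node 8 parent=0 cost=2
9. q=(36,19) nearest=5 d=10 new=(31,21) → blocked by [28,32]×[15,22], reject
10. q=(0,17) nearest=1 d=11 new=(1,11) → add node 9 parent=1 cost=10
11. q=(12,4) nearest=1 d=6 new=(11,4) → add node 10 parent=1 cost=10
12. q=(38,5) nearest=4 d=17 new=(26,16) → add node 11 parent=4 cost=25
13. q=(14,6) nearest=10 d=3 new=(14,6) → add node 12 parent=10 cost=13
14. q=(19,13) nearest=7 d=2 new=(19,13) → add node 13 parent=7 cost=22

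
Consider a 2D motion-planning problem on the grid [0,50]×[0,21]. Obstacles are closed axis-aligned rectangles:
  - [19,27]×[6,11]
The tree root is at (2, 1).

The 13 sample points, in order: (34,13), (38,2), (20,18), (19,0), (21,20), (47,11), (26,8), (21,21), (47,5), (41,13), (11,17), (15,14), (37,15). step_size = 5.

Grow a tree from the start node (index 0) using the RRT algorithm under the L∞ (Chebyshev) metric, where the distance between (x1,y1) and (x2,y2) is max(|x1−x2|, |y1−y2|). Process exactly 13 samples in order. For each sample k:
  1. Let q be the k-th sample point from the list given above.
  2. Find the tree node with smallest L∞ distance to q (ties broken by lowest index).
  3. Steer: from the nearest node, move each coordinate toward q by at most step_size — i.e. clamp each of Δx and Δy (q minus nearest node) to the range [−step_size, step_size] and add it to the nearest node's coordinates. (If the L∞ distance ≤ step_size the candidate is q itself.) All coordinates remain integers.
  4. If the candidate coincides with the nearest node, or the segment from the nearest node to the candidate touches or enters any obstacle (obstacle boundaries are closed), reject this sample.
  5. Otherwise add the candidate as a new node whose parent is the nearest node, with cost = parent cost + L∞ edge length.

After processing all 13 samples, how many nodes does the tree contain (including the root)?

1. q=(34,13) nearest=0 d=32 new=(7,6) → add node 1 parent=0 cost=5
2. q=(38,2) nearest=1 d=31 new=(12,2) → add node 2 parent=1 cost=10
3. q=(20,18) nearest=1 d=13 new=(12,11) → add node 3 parent=1 cost=10
4. q=(19,0) nearest=2 d=7 new=(17,0) → add node 4 parent=2 cost=15
5. q=(21,20) nearest=3 d=9 new=(17,16) → add node 5 parent=3 cost=15
6. q=(47,11) nearest=4 d=30 new=(22,5) → add node 6 parent=4 cost=20
7. q=(26,8) nearest=6 d=4 new=(26,8) → blocked by [19,27]×[6,11], reject
8. q=(21,21) nearest=5 d=5 new=(21,21) → add node 7 parent=5 cost=20
9. q=(47,5) nearest=6 d=25 new=(27,5) → add node 8 parent=6 cost=25
10. q=(41,13) nearest=8 d=14 new=(32,10) → add node 9 parent=8 cost=30
11. q=(11,17) nearest=3 d=6 new=(11,16) → add node 10 parent=3 cost=15
12. q=(15,14) nearest=5 d=2 new=(15,14) → add node 11 parent=5 cost=17
13. q=(37,15) nearest=9 d=5 new=(37,15) → add node 12 parent=9 cost=35

Node count: 13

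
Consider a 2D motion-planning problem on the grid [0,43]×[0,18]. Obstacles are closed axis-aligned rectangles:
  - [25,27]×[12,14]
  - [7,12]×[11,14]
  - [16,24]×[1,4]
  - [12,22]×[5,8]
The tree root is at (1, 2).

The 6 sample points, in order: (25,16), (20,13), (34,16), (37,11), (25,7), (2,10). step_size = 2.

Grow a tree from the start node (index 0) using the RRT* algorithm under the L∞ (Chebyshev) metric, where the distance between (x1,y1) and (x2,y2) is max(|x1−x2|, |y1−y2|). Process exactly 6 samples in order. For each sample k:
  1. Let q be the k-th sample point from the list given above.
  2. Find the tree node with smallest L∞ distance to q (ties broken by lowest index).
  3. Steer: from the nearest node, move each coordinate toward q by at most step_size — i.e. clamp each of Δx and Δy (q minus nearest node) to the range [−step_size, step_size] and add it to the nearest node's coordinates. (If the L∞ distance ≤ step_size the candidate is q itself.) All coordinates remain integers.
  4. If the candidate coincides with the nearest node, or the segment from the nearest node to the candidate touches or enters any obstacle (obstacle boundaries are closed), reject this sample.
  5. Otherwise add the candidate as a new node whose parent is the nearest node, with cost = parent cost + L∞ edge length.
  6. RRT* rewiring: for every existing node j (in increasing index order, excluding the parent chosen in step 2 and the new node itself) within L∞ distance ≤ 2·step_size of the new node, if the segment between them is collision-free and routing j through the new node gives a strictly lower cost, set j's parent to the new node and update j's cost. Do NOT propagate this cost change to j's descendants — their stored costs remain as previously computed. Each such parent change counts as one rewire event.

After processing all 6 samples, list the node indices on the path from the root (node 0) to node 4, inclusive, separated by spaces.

Path: 0 1 2 3 4

1. q=(25,16) nearest=0 d=24 new=(3,4) → add node 1 parent=0 cost=2
2. q=(20,13) nearest=1 d=17 new=(5,6) → add node 2 parent=1 cost=4
3. q=(34,16) nearest=2 d=29 new=(7,8) → add node 3 parent=2 cost=6
4. q=(37,11) nearest=3 d=30 new=(9,10) → add node 4 parent=3 cost=8
5. q=(25,7) nearest=4 d=16 new=(11,8) → add node 5 parent=4 cost=10
6. q=(2,10) nearest=2 d=4 new=(3,8) → add node 6 parent=2 cost=6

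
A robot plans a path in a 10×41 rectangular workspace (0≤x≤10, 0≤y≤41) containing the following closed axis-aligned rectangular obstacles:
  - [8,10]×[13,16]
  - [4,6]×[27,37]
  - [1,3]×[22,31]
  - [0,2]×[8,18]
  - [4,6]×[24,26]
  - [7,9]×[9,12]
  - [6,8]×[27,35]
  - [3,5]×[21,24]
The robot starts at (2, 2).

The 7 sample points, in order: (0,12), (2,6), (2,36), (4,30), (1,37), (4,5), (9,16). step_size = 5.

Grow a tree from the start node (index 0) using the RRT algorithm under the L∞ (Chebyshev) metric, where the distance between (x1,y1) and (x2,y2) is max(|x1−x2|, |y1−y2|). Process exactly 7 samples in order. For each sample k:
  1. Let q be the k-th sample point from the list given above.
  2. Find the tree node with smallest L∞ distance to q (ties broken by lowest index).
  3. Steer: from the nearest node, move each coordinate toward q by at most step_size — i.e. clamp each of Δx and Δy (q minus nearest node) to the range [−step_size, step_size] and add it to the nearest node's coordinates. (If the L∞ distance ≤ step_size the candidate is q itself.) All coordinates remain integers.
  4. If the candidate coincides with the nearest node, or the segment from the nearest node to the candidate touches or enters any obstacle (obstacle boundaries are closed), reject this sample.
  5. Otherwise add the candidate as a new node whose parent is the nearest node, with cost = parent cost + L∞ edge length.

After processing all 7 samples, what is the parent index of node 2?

Parent of node 2: 1

1. q=(0,12) nearest=0 d=10 new=(0,7) → add node 1 parent=0 cost=5
2. q=(2,6) nearest=1 d=2 new=(2,6) → add node 2 parent=1 cost=7
3. q=(2,36) nearest=1 d=29 new=(2,12) → blocked by [0,2]×[8,18], reject
4. q=(4,30) nearest=1 d=23 new=(4,12) → blocked by [0,2]×[8,18], reject
5. q=(1,37) nearest=1 d=30 new=(1,12) → blocked by [0,2]×[8,18], reject
6. q=(4,5) nearest=2 d=2 new=(4,5) → add node 3 parent=2 cost=9
7. q=(9,16) nearest=1 d=9 new=(5,12) → blocked by [0,2]×[8,18], reject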